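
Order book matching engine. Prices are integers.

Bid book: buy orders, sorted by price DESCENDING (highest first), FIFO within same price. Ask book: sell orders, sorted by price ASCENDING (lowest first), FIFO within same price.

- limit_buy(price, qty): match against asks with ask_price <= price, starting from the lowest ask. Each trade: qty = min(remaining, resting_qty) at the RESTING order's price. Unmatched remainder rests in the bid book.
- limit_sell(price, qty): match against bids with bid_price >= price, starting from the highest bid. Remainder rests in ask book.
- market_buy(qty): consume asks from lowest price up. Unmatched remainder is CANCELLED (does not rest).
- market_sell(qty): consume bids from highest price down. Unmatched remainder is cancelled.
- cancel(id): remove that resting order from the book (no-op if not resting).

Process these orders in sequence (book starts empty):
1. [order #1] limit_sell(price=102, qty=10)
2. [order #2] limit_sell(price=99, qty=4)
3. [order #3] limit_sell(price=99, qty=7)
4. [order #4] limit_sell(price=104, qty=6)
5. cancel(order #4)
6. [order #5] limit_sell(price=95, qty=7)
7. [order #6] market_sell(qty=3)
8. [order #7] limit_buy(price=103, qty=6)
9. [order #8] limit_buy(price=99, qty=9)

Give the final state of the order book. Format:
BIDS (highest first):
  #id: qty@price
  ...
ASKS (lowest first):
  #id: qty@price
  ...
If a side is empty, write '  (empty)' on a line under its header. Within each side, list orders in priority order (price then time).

After op 1 [order #1] limit_sell(price=102, qty=10): fills=none; bids=[-] asks=[#1:10@102]
After op 2 [order #2] limit_sell(price=99, qty=4): fills=none; bids=[-] asks=[#2:4@99 #1:10@102]
After op 3 [order #3] limit_sell(price=99, qty=7): fills=none; bids=[-] asks=[#2:4@99 #3:7@99 #1:10@102]
After op 4 [order #4] limit_sell(price=104, qty=6): fills=none; bids=[-] asks=[#2:4@99 #3:7@99 #1:10@102 #4:6@104]
After op 5 cancel(order #4): fills=none; bids=[-] asks=[#2:4@99 #3:7@99 #1:10@102]
After op 6 [order #5] limit_sell(price=95, qty=7): fills=none; bids=[-] asks=[#5:7@95 #2:4@99 #3:7@99 #1:10@102]
After op 7 [order #6] market_sell(qty=3): fills=none; bids=[-] asks=[#5:7@95 #2:4@99 #3:7@99 #1:10@102]
After op 8 [order #7] limit_buy(price=103, qty=6): fills=#7x#5:6@95; bids=[-] asks=[#5:1@95 #2:4@99 #3:7@99 #1:10@102]
After op 9 [order #8] limit_buy(price=99, qty=9): fills=#8x#5:1@95 #8x#2:4@99 #8x#3:4@99; bids=[-] asks=[#3:3@99 #1:10@102]

Answer: BIDS (highest first):
  (empty)
ASKS (lowest first):
  #3: 3@99
  #1: 10@102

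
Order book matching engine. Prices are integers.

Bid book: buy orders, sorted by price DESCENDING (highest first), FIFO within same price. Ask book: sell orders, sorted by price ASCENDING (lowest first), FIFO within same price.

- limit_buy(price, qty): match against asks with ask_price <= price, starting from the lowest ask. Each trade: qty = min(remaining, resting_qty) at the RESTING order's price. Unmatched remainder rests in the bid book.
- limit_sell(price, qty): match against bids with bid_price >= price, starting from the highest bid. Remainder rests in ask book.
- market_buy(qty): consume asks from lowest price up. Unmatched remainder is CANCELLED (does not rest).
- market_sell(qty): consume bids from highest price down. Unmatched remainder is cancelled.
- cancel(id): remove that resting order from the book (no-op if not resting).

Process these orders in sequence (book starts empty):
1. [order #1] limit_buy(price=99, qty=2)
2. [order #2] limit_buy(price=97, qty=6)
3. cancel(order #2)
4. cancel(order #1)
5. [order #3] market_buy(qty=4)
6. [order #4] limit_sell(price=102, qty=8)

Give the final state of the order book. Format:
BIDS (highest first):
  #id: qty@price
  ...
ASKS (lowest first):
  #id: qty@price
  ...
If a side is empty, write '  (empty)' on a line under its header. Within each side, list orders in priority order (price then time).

Answer: BIDS (highest first):
  (empty)
ASKS (lowest first):
  #4: 8@102

Derivation:
After op 1 [order #1] limit_buy(price=99, qty=2): fills=none; bids=[#1:2@99] asks=[-]
After op 2 [order #2] limit_buy(price=97, qty=6): fills=none; bids=[#1:2@99 #2:6@97] asks=[-]
After op 3 cancel(order #2): fills=none; bids=[#1:2@99] asks=[-]
After op 4 cancel(order #1): fills=none; bids=[-] asks=[-]
After op 5 [order #3] market_buy(qty=4): fills=none; bids=[-] asks=[-]
After op 6 [order #4] limit_sell(price=102, qty=8): fills=none; bids=[-] asks=[#4:8@102]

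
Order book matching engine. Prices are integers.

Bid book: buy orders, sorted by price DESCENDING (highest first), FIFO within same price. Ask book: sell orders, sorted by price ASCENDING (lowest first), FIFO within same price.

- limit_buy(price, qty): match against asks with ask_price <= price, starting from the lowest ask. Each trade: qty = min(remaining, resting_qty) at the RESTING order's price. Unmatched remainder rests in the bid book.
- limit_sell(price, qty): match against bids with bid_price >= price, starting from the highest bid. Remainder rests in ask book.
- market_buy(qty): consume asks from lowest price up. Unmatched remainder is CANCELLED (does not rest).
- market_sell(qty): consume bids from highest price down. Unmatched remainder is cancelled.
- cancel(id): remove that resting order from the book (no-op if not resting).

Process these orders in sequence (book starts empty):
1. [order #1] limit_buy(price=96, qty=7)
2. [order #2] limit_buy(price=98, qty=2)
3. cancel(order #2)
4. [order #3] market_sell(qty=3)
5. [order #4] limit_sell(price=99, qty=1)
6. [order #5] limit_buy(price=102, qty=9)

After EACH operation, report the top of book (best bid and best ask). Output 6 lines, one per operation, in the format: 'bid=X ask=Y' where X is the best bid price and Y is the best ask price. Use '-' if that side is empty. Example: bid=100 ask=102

After op 1 [order #1] limit_buy(price=96, qty=7): fills=none; bids=[#1:7@96] asks=[-]
After op 2 [order #2] limit_buy(price=98, qty=2): fills=none; bids=[#2:2@98 #1:7@96] asks=[-]
After op 3 cancel(order #2): fills=none; bids=[#1:7@96] asks=[-]
After op 4 [order #3] market_sell(qty=3): fills=#1x#3:3@96; bids=[#1:4@96] asks=[-]
After op 5 [order #4] limit_sell(price=99, qty=1): fills=none; bids=[#1:4@96] asks=[#4:1@99]
After op 6 [order #5] limit_buy(price=102, qty=9): fills=#5x#4:1@99; bids=[#5:8@102 #1:4@96] asks=[-]

Answer: bid=96 ask=-
bid=98 ask=-
bid=96 ask=-
bid=96 ask=-
bid=96 ask=99
bid=102 ask=-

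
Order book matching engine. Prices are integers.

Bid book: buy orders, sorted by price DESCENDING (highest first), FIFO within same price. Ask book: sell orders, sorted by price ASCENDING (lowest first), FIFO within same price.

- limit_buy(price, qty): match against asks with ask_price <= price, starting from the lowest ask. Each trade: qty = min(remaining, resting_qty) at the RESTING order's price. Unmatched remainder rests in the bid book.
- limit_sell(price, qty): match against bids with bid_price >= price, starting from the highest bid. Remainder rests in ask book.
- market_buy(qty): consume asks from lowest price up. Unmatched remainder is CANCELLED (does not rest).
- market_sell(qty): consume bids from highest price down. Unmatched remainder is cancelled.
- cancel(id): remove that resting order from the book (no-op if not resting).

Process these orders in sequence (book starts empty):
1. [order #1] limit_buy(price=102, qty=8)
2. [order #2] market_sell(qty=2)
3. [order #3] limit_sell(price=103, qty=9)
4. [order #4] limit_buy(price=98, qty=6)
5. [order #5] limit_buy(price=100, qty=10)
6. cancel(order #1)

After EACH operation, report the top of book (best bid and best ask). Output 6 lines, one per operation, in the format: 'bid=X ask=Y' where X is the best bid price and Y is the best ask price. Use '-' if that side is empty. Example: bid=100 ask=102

Answer: bid=102 ask=-
bid=102 ask=-
bid=102 ask=103
bid=102 ask=103
bid=102 ask=103
bid=100 ask=103

Derivation:
After op 1 [order #1] limit_buy(price=102, qty=8): fills=none; bids=[#1:8@102] asks=[-]
After op 2 [order #2] market_sell(qty=2): fills=#1x#2:2@102; bids=[#1:6@102] asks=[-]
After op 3 [order #3] limit_sell(price=103, qty=9): fills=none; bids=[#1:6@102] asks=[#3:9@103]
After op 4 [order #4] limit_buy(price=98, qty=6): fills=none; bids=[#1:6@102 #4:6@98] asks=[#3:9@103]
After op 5 [order #5] limit_buy(price=100, qty=10): fills=none; bids=[#1:6@102 #5:10@100 #4:6@98] asks=[#3:9@103]
After op 6 cancel(order #1): fills=none; bids=[#5:10@100 #4:6@98] asks=[#3:9@103]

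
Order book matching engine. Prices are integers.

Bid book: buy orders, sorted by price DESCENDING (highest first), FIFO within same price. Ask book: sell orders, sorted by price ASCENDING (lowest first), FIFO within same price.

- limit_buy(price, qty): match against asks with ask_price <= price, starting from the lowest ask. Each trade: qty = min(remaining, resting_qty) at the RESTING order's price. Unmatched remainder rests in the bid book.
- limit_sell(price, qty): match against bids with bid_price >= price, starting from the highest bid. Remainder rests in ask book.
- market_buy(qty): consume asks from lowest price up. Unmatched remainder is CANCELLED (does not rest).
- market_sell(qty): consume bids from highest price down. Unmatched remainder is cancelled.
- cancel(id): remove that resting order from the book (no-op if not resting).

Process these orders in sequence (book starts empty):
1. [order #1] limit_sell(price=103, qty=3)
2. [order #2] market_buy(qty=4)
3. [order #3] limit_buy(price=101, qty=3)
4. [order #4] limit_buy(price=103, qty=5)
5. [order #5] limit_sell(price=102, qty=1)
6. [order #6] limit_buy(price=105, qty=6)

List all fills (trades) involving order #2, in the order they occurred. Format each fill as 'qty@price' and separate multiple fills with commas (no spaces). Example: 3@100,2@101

After op 1 [order #1] limit_sell(price=103, qty=3): fills=none; bids=[-] asks=[#1:3@103]
After op 2 [order #2] market_buy(qty=4): fills=#2x#1:3@103; bids=[-] asks=[-]
After op 3 [order #3] limit_buy(price=101, qty=3): fills=none; bids=[#3:3@101] asks=[-]
After op 4 [order #4] limit_buy(price=103, qty=5): fills=none; bids=[#4:5@103 #3:3@101] asks=[-]
After op 5 [order #5] limit_sell(price=102, qty=1): fills=#4x#5:1@103; bids=[#4:4@103 #3:3@101] asks=[-]
After op 6 [order #6] limit_buy(price=105, qty=6): fills=none; bids=[#6:6@105 #4:4@103 #3:3@101] asks=[-]

Answer: 3@103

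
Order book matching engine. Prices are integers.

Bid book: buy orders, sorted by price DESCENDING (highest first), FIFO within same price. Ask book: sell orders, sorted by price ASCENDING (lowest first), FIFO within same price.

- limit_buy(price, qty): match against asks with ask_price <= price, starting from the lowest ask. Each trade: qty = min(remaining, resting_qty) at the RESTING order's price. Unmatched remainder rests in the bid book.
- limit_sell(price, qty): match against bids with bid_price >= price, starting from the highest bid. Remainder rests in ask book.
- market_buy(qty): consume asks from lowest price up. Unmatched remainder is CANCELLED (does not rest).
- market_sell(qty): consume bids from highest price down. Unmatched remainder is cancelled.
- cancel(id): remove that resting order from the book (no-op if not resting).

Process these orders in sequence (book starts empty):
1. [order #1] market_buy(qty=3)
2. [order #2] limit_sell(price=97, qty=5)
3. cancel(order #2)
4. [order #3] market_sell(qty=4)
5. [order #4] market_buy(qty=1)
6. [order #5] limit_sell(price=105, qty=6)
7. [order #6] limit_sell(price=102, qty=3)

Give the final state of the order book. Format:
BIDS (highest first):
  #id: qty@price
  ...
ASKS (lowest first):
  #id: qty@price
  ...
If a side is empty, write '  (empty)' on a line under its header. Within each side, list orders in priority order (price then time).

After op 1 [order #1] market_buy(qty=3): fills=none; bids=[-] asks=[-]
After op 2 [order #2] limit_sell(price=97, qty=5): fills=none; bids=[-] asks=[#2:5@97]
After op 3 cancel(order #2): fills=none; bids=[-] asks=[-]
After op 4 [order #3] market_sell(qty=4): fills=none; bids=[-] asks=[-]
After op 5 [order #4] market_buy(qty=1): fills=none; bids=[-] asks=[-]
After op 6 [order #5] limit_sell(price=105, qty=6): fills=none; bids=[-] asks=[#5:6@105]
After op 7 [order #6] limit_sell(price=102, qty=3): fills=none; bids=[-] asks=[#6:3@102 #5:6@105]

Answer: BIDS (highest first):
  (empty)
ASKS (lowest first):
  #6: 3@102
  #5: 6@105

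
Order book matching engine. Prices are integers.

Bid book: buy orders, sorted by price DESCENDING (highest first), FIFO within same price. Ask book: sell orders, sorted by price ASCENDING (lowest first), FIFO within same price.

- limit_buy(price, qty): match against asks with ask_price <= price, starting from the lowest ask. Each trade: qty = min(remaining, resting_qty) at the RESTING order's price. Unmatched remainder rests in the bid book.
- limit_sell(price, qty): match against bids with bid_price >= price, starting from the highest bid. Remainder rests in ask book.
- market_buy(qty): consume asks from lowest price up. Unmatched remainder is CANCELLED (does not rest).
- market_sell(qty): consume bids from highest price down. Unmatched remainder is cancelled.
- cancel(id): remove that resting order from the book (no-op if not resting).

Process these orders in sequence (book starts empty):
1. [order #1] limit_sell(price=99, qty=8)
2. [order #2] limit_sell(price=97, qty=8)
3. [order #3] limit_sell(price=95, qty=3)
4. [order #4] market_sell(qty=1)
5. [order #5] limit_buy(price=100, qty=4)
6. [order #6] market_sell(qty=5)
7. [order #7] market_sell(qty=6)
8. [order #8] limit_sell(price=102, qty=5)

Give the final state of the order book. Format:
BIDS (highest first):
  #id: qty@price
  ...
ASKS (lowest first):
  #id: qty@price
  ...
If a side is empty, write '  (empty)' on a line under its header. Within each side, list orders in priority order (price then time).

Answer: BIDS (highest first):
  (empty)
ASKS (lowest first):
  #2: 7@97
  #1: 8@99
  #8: 5@102

Derivation:
After op 1 [order #1] limit_sell(price=99, qty=8): fills=none; bids=[-] asks=[#1:8@99]
After op 2 [order #2] limit_sell(price=97, qty=8): fills=none; bids=[-] asks=[#2:8@97 #1:8@99]
After op 3 [order #3] limit_sell(price=95, qty=3): fills=none; bids=[-] asks=[#3:3@95 #2:8@97 #1:8@99]
After op 4 [order #4] market_sell(qty=1): fills=none; bids=[-] asks=[#3:3@95 #2:8@97 #1:8@99]
After op 5 [order #5] limit_buy(price=100, qty=4): fills=#5x#3:3@95 #5x#2:1@97; bids=[-] asks=[#2:7@97 #1:8@99]
After op 6 [order #6] market_sell(qty=5): fills=none; bids=[-] asks=[#2:7@97 #1:8@99]
After op 7 [order #7] market_sell(qty=6): fills=none; bids=[-] asks=[#2:7@97 #1:8@99]
After op 8 [order #8] limit_sell(price=102, qty=5): fills=none; bids=[-] asks=[#2:7@97 #1:8@99 #8:5@102]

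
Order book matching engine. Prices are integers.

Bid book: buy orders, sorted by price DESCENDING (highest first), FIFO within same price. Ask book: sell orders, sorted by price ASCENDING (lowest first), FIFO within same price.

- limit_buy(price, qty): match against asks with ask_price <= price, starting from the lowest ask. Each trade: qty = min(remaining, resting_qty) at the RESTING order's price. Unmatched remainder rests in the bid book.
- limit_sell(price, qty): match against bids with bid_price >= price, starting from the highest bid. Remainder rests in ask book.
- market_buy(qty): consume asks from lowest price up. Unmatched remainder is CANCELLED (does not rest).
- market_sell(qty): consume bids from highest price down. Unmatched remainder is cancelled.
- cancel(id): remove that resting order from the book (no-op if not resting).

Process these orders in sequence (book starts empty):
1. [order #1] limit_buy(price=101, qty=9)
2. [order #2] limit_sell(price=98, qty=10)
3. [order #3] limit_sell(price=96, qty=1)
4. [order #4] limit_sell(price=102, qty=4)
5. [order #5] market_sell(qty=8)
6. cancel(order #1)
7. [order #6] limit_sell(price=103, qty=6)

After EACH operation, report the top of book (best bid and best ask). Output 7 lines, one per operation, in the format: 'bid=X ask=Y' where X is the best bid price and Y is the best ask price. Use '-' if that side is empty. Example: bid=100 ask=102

Answer: bid=101 ask=-
bid=- ask=98
bid=- ask=96
bid=- ask=96
bid=- ask=96
bid=- ask=96
bid=- ask=96

Derivation:
After op 1 [order #1] limit_buy(price=101, qty=9): fills=none; bids=[#1:9@101] asks=[-]
After op 2 [order #2] limit_sell(price=98, qty=10): fills=#1x#2:9@101; bids=[-] asks=[#2:1@98]
After op 3 [order #3] limit_sell(price=96, qty=1): fills=none; bids=[-] asks=[#3:1@96 #2:1@98]
After op 4 [order #4] limit_sell(price=102, qty=4): fills=none; bids=[-] asks=[#3:1@96 #2:1@98 #4:4@102]
After op 5 [order #5] market_sell(qty=8): fills=none; bids=[-] asks=[#3:1@96 #2:1@98 #4:4@102]
After op 6 cancel(order #1): fills=none; bids=[-] asks=[#3:1@96 #2:1@98 #4:4@102]
After op 7 [order #6] limit_sell(price=103, qty=6): fills=none; bids=[-] asks=[#3:1@96 #2:1@98 #4:4@102 #6:6@103]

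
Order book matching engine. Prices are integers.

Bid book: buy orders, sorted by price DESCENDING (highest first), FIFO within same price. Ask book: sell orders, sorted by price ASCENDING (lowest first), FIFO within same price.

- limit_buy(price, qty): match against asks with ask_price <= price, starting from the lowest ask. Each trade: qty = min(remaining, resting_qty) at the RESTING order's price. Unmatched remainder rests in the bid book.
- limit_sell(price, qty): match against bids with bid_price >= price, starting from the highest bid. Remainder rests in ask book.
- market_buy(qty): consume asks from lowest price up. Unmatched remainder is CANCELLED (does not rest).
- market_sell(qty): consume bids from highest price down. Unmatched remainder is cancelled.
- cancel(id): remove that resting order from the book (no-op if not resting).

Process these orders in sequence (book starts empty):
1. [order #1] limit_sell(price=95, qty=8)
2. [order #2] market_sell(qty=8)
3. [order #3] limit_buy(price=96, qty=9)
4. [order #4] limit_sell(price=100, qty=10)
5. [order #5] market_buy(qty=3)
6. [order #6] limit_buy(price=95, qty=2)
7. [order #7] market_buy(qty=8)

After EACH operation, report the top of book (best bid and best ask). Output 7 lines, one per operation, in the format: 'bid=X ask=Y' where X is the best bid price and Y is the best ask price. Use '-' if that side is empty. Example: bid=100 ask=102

After op 1 [order #1] limit_sell(price=95, qty=8): fills=none; bids=[-] asks=[#1:8@95]
After op 2 [order #2] market_sell(qty=8): fills=none; bids=[-] asks=[#1:8@95]
After op 3 [order #3] limit_buy(price=96, qty=9): fills=#3x#1:8@95; bids=[#3:1@96] asks=[-]
After op 4 [order #4] limit_sell(price=100, qty=10): fills=none; bids=[#3:1@96] asks=[#4:10@100]
After op 5 [order #5] market_buy(qty=3): fills=#5x#4:3@100; bids=[#3:1@96] asks=[#4:7@100]
After op 6 [order #6] limit_buy(price=95, qty=2): fills=none; bids=[#3:1@96 #6:2@95] asks=[#4:7@100]
After op 7 [order #7] market_buy(qty=8): fills=#7x#4:7@100; bids=[#3:1@96 #6:2@95] asks=[-]

Answer: bid=- ask=95
bid=- ask=95
bid=96 ask=-
bid=96 ask=100
bid=96 ask=100
bid=96 ask=100
bid=96 ask=-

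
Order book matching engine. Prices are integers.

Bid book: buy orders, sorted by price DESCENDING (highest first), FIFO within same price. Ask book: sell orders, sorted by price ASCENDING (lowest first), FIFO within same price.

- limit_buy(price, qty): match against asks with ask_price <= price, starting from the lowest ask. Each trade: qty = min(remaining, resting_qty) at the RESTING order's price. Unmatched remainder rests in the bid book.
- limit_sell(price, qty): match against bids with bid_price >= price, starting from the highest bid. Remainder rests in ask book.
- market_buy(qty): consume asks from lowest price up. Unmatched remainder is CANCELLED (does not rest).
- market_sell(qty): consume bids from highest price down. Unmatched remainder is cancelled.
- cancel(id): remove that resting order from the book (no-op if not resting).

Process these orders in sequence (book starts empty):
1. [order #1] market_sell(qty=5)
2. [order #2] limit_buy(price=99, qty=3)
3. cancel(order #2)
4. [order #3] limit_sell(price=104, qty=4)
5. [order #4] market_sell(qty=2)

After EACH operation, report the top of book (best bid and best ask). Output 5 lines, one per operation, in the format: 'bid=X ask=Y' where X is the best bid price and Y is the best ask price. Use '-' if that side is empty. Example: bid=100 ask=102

Answer: bid=- ask=-
bid=99 ask=-
bid=- ask=-
bid=- ask=104
bid=- ask=104

Derivation:
After op 1 [order #1] market_sell(qty=5): fills=none; bids=[-] asks=[-]
After op 2 [order #2] limit_buy(price=99, qty=3): fills=none; bids=[#2:3@99] asks=[-]
After op 3 cancel(order #2): fills=none; bids=[-] asks=[-]
After op 4 [order #3] limit_sell(price=104, qty=4): fills=none; bids=[-] asks=[#3:4@104]
After op 5 [order #4] market_sell(qty=2): fills=none; bids=[-] asks=[#3:4@104]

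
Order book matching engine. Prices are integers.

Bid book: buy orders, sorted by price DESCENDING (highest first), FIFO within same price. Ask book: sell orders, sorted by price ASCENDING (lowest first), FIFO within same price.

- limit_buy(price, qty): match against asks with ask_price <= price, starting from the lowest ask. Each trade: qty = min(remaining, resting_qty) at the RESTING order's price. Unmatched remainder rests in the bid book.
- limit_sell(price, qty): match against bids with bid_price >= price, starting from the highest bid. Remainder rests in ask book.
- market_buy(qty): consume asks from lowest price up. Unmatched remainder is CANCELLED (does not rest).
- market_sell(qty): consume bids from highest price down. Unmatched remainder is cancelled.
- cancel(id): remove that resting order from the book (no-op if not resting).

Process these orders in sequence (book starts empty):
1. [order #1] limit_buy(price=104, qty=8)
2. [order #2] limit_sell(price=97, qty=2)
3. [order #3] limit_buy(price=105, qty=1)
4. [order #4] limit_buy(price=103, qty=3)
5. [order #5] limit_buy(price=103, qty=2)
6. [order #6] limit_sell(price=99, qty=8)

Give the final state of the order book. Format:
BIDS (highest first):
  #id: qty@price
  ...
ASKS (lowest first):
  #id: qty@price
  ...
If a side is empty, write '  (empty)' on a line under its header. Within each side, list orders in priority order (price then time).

Answer: BIDS (highest first):
  #4: 2@103
  #5: 2@103
ASKS (lowest first):
  (empty)

Derivation:
After op 1 [order #1] limit_buy(price=104, qty=8): fills=none; bids=[#1:8@104] asks=[-]
After op 2 [order #2] limit_sell(price=97, qty=2): fills=#1x#2:2@104; bids=[#1:6@104] asks=[-]
After op 3 [order #3] limit_buy(price=105, qty=1): fills=none; bids=[#3:1@105 #1:6@104] asks=[-]
After op 4 [order #4] limit_buy(price=103, qty=3): fills=none; bids=[#3:1@105 #1:6@104 #4:3@103] asks=[-]
After op 5 [order #5] limit_buy(price=103, qty=2): fills=none; bids=[#3:1@105 #1:6@104 #4:3@103 #5:2@103] asks=[-]
After op 6 [order #6] limit_sell(price=99, qty=8): fills=#3x#6:1@105 #1x#6:6@104 #4x#6:1@103; bids=[#4:2@103 #5:2@103] asks=[-]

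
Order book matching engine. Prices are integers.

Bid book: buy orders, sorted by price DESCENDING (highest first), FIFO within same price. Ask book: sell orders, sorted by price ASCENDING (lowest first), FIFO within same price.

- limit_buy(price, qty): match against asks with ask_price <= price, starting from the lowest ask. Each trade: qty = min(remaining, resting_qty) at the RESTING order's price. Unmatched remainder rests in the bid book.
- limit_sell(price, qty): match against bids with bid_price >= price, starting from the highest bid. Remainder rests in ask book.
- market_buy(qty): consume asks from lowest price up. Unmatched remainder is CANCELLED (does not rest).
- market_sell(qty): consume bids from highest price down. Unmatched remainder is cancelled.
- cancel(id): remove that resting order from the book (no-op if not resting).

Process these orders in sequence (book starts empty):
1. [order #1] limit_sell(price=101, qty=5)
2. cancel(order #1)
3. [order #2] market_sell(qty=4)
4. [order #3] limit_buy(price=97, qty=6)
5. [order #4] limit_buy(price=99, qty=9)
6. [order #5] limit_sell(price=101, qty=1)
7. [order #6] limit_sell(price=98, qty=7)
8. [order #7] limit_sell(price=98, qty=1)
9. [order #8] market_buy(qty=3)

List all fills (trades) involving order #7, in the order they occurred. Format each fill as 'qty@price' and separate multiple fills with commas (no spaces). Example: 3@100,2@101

After op 1 [order #1] limit_sell(price=101, qty=5): fills=none; bids=[-] asks=[#1:5@101]
After op 2 cancel(order #1): fills=none; bids=[-] asks=[-]
After op 3 [order #2] market_sell(qty=4): fills=none; bids=[-] asks=[-]
After op 4 [order #3] limit_buy(price=97, qty=6): fills=none; bids=[#3:6@97] asks=[-]
After op 5 [order #4] limit_buy(price=99, qty=9): fills=none; bids=[#4:9@99 #3:6@97] asks=[-]
After op 6 [order #5] limit_sell(price=101, qty=1): fills=none; bids=[#4:9@99 #3:6@97] asks=[#5:1@101]
After op 7 [order #6] limit_sell(price=98, qty=7): fills=#4x#6:7@99; bids=[#4:2@99 #3:6@97] asks=[#5:1@101]
After op 8 [order #7] limit_sell(price=98, qty=1): fills=#4x#7:1@99; bids=[#4:1@99 #3:6@97] asks=[#5:1@101]
After op 9 [order #8] market_buy(qty=3): fills=#8x#5:1@101; bids=[#4:1@99 #3:6@97] asks=[-]

Answer: 1@99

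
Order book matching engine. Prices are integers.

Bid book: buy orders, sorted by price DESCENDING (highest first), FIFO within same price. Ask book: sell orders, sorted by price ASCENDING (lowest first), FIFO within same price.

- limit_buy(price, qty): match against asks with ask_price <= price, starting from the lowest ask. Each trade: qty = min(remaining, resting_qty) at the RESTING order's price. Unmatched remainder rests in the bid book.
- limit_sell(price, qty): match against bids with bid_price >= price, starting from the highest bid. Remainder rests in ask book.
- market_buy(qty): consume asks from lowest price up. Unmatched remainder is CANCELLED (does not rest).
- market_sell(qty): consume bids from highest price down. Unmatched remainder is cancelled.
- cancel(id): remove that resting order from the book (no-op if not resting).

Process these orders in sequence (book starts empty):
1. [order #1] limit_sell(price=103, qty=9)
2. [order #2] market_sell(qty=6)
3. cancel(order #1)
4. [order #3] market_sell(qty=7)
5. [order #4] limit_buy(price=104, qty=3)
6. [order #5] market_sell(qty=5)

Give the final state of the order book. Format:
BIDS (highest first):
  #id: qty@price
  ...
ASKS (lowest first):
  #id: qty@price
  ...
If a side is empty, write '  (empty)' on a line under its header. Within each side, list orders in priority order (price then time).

Answer: BIDS (highest first):
  (empty)
ASKS (lowest first):
  (empty)

Derivation:
After op 1 [order #1] limit_sell(price=103, qty=9): fills=none; bids=[-] asks=[#1:9@103]
After op 2 [order #2] market_sell(qty=6): fills=none; bids=[-] asks=[#1:9@103]
After op 3 cancel(order #1): fills=none; bids=[-] asks=[-]
After op 4 [order #3] market_sell(qty=7): fills=none; bids=[-] asks=[-]
After op 5 [order #4] limit_buy(price=104, qty=3): fills=none; bids=[#4:3@104] asks=[-]
After op 6 [order #5] market_sell(qty=5): fills=#4x#5:3@104; bids=[-] asks=[-]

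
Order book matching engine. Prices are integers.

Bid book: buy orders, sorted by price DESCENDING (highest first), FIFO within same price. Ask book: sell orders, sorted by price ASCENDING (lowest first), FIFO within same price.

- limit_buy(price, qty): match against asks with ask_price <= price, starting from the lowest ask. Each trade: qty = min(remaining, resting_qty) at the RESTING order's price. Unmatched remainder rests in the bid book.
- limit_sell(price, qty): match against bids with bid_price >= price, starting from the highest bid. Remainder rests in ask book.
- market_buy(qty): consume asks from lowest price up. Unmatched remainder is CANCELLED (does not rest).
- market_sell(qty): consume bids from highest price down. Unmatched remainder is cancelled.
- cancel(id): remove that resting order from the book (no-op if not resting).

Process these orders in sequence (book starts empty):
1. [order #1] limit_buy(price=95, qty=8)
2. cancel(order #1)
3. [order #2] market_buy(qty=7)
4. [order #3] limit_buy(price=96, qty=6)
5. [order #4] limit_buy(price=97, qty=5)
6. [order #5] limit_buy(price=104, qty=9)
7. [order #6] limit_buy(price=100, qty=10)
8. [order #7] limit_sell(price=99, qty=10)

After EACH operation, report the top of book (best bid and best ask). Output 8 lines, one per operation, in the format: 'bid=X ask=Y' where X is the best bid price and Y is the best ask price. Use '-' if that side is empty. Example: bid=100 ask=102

After op 1 [order #1] limit_buy(price=95, qty=8): fills=none; bids=[#1:8@95] asks=[-]
After op 2 cancel(order #1): fills=none; bids=[-] asks=[-]
After op 3 [order #2] market_buy(qty=7): fills=none; bids=[-] asks=[-]
After op 4 [order #3] limit_buy(price=96, qty=6): fills=none; bids=[#3:6@96] asks=[-]
After op 5 [order #4] limit_buy(price=97, qty=5): fills=none; bids=[#4:5@97 #3:6@96] asks=[-]
After op 6 [order #5] limit_buy(price=104, qty=9): fills=none; bids=[#5:9@104 #4:5@97 #3:6@96] asks=[-]
After op 7 [order #6] limit_buy(price=100, qty=10): fills=none; bids=[#5:9@104 #6:10@100 #4:5@97 #3:6@96] asks=[-]
After op 8 [order #7] limit_sell(price=99, qty=10): fills=#5x#7:9@104 #6x#7:1@100; bids=[#6:9@100 #4:5@97 #3:6@96] asks=[-]

Answer: bid=95 ask=-
bid=- ask=-
bid=- ask=-
bid=96 ask=-
bid=97 ask=-
bid=104 ask=-
bid=104 ask=-
bid=100 ask=-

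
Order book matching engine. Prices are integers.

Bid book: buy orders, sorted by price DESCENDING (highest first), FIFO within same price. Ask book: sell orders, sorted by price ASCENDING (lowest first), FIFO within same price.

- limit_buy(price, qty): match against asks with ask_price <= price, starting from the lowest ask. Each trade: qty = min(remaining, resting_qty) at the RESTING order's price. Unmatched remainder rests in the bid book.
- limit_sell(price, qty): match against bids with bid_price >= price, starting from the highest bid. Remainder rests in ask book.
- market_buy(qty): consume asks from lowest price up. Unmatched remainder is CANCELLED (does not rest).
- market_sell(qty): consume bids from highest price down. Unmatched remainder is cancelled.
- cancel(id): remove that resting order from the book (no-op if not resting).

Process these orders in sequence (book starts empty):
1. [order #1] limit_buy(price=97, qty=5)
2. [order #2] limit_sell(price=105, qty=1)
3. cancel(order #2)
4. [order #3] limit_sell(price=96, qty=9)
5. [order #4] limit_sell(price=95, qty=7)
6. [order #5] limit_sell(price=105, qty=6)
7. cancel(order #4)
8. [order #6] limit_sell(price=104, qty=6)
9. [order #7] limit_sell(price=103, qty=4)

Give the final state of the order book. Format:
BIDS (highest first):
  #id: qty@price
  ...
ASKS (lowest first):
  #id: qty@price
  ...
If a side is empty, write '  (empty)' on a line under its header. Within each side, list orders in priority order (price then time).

Answer: BIDS (highest first):
  (empty)
ASKS (lowest first):
  #3: 4@96
  #7: 4@103
  #6: 6@104
  #5: 6@105

Derivation:
After op 1 [order #1] limit_buy(price=97, qty=5): fills=none; bids=[#1:5@97] asks=[-]
After op 2 [order #2] limit_sell(price=105, qty=1): fills=none; bids=[#1:5@97] asks=[#2:1@105]
After op 3 cancel(order #2): fills=none; bids=[#1:5@97] asks=[-]
After op 4 [order #3] limit_sell(price=96, qty=9): fills=#1x#3:5@97; bids=[-] asks=[#3:4@96]
After op 5 [order #4] limit_sell(price=95, qty=7): fills=none; bids=[-] asks=[#4:7@95 #3:4@96]
After op 6 [order #5] limit_sell(price=105, qty=6): fills=none; bids=[-] asks=[#4:7@95 #3:4@96 #5:6@105]
After op 7 cancel(order #4): fills=none; bids=[-] asks=[#3:4@96 #5:6@105]
After op 8 [order #6] limit_sell(price=104, qty=6): fills=none; bids=[-] asks=[#3:4@96 #6:6@104 #5:6@105]
After op 9 [order #7] limit_sell(price=103, qty=4): fills=none; bids=[-] asks=[#3:4@96 #7:4@103 #6:6@104 #5:6@105]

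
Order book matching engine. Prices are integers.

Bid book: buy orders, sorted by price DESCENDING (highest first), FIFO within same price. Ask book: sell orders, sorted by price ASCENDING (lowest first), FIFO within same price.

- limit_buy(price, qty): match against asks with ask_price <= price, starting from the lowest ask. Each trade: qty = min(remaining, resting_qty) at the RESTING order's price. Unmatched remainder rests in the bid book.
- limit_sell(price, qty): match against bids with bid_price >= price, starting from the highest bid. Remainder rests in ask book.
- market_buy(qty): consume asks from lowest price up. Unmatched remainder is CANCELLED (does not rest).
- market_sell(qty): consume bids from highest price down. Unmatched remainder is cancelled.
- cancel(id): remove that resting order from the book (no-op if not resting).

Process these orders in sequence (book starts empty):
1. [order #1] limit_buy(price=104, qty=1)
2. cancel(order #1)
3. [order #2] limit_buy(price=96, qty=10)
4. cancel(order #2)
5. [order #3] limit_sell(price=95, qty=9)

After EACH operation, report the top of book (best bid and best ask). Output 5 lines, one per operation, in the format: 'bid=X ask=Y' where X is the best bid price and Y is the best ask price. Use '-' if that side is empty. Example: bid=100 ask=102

Answer: bid=104 ask=-
bid=- ask=-
bid=96 ask=-
bid=- ask=-
bid=- ask=95

Derivation:
After op 1 [order #1] limit_buy(price=104, qty=1): fills=none; bids=[#1:1@104] asks=[-]
After op 2 cancel(order #1): fills=none; bids=[-] asks=[-]
After op 3 [order #2] limit_buy(price=96, qty=10): fills=none; bids=[#2:10@96] asks=[-]
After op 4 cancel(order #2): fills=none; bids=[-] asks=[-]
After op 5 [order #3] limit_sell(price=95, qty=9): fills=none; bids=[-] asks=[#3:9@95]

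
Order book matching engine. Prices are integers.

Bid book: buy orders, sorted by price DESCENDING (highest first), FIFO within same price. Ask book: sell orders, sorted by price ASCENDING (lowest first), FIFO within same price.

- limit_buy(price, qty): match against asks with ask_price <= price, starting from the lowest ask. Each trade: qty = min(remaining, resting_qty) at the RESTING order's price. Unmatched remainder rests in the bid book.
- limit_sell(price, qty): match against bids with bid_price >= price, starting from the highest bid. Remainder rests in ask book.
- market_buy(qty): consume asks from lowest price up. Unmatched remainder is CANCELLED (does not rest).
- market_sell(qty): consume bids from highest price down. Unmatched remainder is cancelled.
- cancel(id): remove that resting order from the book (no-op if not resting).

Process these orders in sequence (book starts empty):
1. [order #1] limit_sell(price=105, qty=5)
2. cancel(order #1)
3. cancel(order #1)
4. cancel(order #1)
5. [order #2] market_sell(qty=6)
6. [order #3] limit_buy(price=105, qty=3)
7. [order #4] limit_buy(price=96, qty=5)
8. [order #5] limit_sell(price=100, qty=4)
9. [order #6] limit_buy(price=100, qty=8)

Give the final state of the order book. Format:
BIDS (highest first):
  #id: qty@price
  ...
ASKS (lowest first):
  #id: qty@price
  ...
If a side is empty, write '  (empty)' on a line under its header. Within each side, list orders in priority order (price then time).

Answer: BIDS (highest first):
  #6: 7@100
  #4: 5@96
ASKS (lowest first):
  (empty)

Derivation:
After op 1 [order #1] limit_sell(price=105, qty=5): fills=none; bids=[-] asks=[#1:5@105]
After op 2 cancel(order #1): fills=none; bids=[-] asks=[-]
After op 3 cancel(order #1): fills=none; bids=[-] asks=[-]
After op 4 cancel(order #1): fills=none; bids=[-] asks=[-]
After op 5 [order #2] market_sell(qty=6): fills=none; bids=[-] asks=[-]
After op 6 [order #3] limit_buy(price=105, qty=3): fills=none; bids=[#3:3@105] asks=[-]
After op 7 [order #4] limit_buy(price=96, qty=5): fills=none; bids=[#3:3@105 #4:5@96] asks=[-]
After op 8 [order #5] limit_sell(price=100, qty=4): fills=#3x#5:3@105; bids=[#4:5@96] asks=[#5:1@100]
After op 9 [order #6] limit_buy(price=100, qty=8): fills=#6x#5:1@100; bids=[#6:7@100 #4:5@96] asks=[-]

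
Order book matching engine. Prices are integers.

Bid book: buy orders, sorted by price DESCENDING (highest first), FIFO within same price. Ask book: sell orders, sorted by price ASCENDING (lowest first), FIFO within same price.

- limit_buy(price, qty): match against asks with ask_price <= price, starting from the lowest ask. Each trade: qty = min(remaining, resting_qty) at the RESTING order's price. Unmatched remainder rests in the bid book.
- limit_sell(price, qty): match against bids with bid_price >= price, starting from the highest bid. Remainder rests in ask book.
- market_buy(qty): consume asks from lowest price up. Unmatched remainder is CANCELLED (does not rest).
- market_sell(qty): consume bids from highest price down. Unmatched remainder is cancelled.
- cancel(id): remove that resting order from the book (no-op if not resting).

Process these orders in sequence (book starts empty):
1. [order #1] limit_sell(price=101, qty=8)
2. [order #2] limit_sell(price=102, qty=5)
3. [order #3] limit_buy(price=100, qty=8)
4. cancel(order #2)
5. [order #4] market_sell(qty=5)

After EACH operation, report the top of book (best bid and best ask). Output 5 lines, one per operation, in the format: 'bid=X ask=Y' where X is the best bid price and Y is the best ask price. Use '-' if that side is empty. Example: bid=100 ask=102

Answer: bid=- ask=101
bid=- ask=101
bid=100 ask=101
bid=100 ask=101
bid=100 ask=101

Derivation:
After op 1 [order #1] limit_sell(price=101, qty=8): fills=none; bids=[-] asks=[#1:8@101]
After op 2 [order #2] limit_sell(price=102, qty=5): fills=none; bids=[-] asks=[#1:8@101 #2:5@102]
After op 3 [order #3] limit_buy(price=100, qty=8): fills=none; bids=[#3:8@100] asks=[#1:8@101 #2:5@102]
After op 4 cancel(order #2): fills=none; bids=[#3:8@100] asks=[#1:8@101]
After op 5 [order #4] market_sell(qty=5): fills=#3x#4:5@100; bids=[#3:3@100] asks=[#1:8@101]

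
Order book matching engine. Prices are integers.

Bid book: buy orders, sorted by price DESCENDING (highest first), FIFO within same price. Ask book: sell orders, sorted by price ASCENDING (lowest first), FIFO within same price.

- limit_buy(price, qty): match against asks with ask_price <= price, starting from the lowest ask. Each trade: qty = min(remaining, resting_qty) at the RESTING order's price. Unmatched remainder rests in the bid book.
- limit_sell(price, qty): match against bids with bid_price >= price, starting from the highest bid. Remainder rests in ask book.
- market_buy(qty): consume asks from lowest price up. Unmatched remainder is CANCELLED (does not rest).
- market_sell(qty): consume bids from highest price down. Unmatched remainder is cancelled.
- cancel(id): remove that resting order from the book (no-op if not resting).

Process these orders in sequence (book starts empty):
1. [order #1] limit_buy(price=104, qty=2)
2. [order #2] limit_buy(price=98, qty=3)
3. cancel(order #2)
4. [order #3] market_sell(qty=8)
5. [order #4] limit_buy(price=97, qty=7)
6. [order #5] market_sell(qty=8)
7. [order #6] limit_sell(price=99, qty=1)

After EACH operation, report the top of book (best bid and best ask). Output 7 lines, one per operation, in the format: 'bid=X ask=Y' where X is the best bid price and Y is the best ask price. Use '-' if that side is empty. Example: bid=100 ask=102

Answer: bid=104 ask=-
bid=104 ask=-
bid=104 ask=-
bid=- ask=-
bid=97 ask=-
bid=- ask=-
bid=- ask=99

Derivation:
After op 1 [order #1] limit_buy(price=104, qty=2): fills=none; bids=[#1:2@104] asks=[-]
After op 2 [order #2] limit_buy(price=98, qty=3): fills=none; bids=[#1:2@104 #2:3@98] asks=[-]
After op 3 cancel(order #2): fills=none; bids=[#1:2@104] asks=[-]
After op 4 [order #3] market_sell(qty=8): fills=#1x#3:2@104; bids=[-] asks=[-]
After op 5 [order #4] limit_buy(price=97, qty=7): fills=none; bids=[#4:7@97] asks=[-]
After op 6 [order #5] market_sell(qty=8): fills=#4x#5:7@97; bids=[-] asks=[-]
After op 7 [order #6] limit_sell(price=99, qty=1): fills=none; bids=[-] asks=[#6:1@99]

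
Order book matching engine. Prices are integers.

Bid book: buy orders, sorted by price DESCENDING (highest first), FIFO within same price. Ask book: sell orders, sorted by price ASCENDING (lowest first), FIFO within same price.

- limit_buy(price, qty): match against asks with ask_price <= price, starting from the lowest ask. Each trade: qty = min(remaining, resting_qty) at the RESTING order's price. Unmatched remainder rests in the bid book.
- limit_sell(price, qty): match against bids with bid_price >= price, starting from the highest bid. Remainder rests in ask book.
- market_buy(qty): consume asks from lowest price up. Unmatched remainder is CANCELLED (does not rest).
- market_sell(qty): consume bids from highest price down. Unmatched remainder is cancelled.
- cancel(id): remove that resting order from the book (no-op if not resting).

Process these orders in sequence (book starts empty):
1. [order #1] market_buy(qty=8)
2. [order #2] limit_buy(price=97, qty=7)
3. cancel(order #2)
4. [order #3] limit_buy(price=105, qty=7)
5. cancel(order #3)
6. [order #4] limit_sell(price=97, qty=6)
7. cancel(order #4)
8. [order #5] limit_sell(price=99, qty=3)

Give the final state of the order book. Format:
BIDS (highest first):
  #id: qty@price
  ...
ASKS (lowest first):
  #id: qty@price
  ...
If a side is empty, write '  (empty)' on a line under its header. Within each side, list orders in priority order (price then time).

After op 1 [order #1] market_buy(qty=8): fills=none; bids=[-] asks=[-]
After op 2 [order #2] limit_buy(price=97, qty=7): fills=none; bids=[#2:7@97] asks=[-]
After op 3 cancel(order #2): fills=none; bids=[-] asks=[-]
After op 4 [order #3] limit_buy(price=105, qty=7): fills=none; bids=[#3:7@105] asks=[-]
After op 5 cancel(order #3): fills=none; bids=[-] asks=[-]
After op 6 [order #4] limit_sell(price=97, qty=6): fills=none; bids=[-] asks=[#4:6@97]
After op 7 cancel(order #4): fills=none; bids=[-] asks=[-]
After op 8 [order #5] limit_sell(price=99, qty=3): fills=none; bids=[-] asks=[#5:3@99]

Answer: BIDS (highest first):
  (empty)
ASKS (lowest first):
  #5: 3@99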